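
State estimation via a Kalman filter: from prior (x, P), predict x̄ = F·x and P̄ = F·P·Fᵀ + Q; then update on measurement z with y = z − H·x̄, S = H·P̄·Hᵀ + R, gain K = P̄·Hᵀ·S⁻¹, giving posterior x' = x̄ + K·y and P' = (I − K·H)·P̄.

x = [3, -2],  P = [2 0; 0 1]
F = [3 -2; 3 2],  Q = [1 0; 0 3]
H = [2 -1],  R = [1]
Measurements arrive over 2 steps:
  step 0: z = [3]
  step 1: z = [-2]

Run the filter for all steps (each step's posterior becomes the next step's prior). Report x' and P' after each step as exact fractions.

step 0: x̄ = F·x = [13, 5]
step 0: P̄ = F·P·Fᵀ + Q = [23 14; 14 25]
step 0: y = z − H·x̄ = [-18]
step 0: S = H·P̄·Hᵀ + R = [62]
step 0: K = P̄·Hᵀ·S⁻¹ = [16/31; 3/62]
step 0: x' = x̄ + K·y = [115/31, 128/31]
step 0: P' = (I − K·H)·P̄ = [201/31 386/31; 386/31 1541/62]
step 1: x̄ = F·x = [89/31, 601/31]
step 1: P̄ = F·P·Fᵀ + Q = [290/31 -1273/31; -1273/31 9616/31]
step 1: y = z − H·x̄ = [361/31]
step 1: S = H·P̄·Hᵀ + R = [15899/31]
step 1: K = P̄·Hᵀ·S⁻¹ = [1853/15899; -12162/15899]
step 1: x' = x̄ + K·y = [67224/15899, 166607/15899]
step 1: P' = (I − K·H)·P̄ = [37971/15899 74089/15899; 74089/15899 160340/15899]

step 0: x' = [115/31, 128/31], P' = [201/31 386/31; 386/31 1541/62]
step 1: x' = [67224/15899, 166607/15899], P' = [37971/15899 74089/15899; 74089/15899 160340/15899]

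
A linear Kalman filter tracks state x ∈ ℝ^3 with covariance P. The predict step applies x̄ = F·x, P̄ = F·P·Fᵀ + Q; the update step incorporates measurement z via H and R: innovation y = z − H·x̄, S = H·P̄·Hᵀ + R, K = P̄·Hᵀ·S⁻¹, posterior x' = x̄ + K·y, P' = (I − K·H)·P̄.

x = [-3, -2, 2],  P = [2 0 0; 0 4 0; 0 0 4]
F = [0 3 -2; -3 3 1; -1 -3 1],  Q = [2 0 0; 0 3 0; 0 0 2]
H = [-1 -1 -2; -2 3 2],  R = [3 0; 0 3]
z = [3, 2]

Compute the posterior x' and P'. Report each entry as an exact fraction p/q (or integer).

x' = [-100460/20079, -35270/6693, 79339/20079]
P' = [396554/20079 187874/6693 -459208/20079; 187874/6693 91823/2231 -225646/6693; -459208/20079 -225646/6693 562196/20079]

x̄ = F·x = [-10, 5, 11]
P̄ = F·P·Fᵀ + Q = [54 28 -44; 28 61 -26; -44 -26 44]
y = z − H·x̄ = [20, -55]
S = H·P̄·Hᵀ + R = [70 -159; -159 648]
K = P̄·Hᵀ·S⁻¹ = [-4640/6693 -6886/20079; -1339/2231 -211/6693; 1306/6693 3998/20079]
x' = x̄ + K·y = [-100460/20079, -35270/6693, 79339/20079]
P' = (I − K·H)·P̄ = [396554/20079 187874/6693 -459208/20079; 187874/6693 91823/2231 -225646/6693; -459208/20079 -225646/6693 562196/20079]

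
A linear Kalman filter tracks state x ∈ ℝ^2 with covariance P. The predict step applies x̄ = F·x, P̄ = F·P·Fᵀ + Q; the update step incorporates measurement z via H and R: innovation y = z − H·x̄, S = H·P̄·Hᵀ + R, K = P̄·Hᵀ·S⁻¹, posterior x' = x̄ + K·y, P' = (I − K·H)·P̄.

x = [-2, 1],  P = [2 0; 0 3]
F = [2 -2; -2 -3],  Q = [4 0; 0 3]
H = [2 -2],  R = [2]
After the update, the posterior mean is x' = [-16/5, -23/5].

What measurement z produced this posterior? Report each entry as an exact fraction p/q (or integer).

x̄ = F·x = [-6, 1]
P̄ = F·P·Fᵀ + Q = [24 10; 10 38]
S = H·P̄·Hᵀ + R = [170]
K = P̄·Hᵀ·S⁻¹ = [14/85; -28/85]
x' − x̄ = [14/5, -28/5] = K·y
y = (KᵀK)⁻¹·Kᵀ·(x' − x̄) = [17]
z = y + H·x̄ = [17] + [-14] = [3]

z = [3]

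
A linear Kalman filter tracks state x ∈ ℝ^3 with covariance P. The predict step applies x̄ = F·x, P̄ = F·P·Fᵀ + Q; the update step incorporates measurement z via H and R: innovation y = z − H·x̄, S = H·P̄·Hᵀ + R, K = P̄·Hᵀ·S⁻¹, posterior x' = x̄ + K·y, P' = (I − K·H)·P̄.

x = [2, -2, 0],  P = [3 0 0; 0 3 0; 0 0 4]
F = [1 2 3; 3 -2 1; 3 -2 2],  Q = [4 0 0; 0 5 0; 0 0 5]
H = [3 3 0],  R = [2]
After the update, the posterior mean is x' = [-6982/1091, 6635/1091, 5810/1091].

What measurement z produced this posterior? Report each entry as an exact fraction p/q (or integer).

x̄ = F·x = [-2, 10, 10]
P̄ = F·P·Fᵀ + Q = [55 9 21; 9 48 47; 21 47 60]
S = H·P̄·Hᵀ + R = [1091]
K = P̄·Hᵀ·S⁻¹ = [192/1091; 171/1091; 204/1091]
x' − x̄ = [-4800/1091, -4275/1091, -5100/1091] = K·y
y = (KᵀK)⁻¹·Kᵀ·(x' − x̄) = [-25]
z = y + H·x̄ = [-25] + [24] = [-1]

z = [-1]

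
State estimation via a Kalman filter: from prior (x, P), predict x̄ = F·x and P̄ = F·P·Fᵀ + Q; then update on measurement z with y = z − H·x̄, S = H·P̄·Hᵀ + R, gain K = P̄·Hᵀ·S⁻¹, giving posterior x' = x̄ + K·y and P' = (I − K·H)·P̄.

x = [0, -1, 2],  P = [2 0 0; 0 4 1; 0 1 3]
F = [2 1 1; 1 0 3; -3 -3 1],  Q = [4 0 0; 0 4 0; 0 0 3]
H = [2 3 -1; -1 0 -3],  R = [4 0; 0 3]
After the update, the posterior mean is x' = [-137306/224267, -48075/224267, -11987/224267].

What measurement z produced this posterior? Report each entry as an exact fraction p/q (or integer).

z = [-2, 1]

x̄ = F·x = [1, 6, 5]
P̄ = F·P·Fᵀ + Q = [21 16 -23; 16 33 -6; -23 -6 54]
S = H·P̄·Hᵀ + R = [759 241; 241 372]
K = P̄·Hᵀ·S⁻¹ = [30468/224267 9199/224267; 50482/224267 -31499/224267; -10397/224267 -77063/224267]
x' − x̄ = [-361573/224267, -1393677/224267, -1133322/224267] = K·y
y = (KᵀK)⁻¹·Kᵀ·(x' − x̄) = [-17, 17]
z = y + H·x̄ = [-17, 17] + [15, -16] = [-2, 1]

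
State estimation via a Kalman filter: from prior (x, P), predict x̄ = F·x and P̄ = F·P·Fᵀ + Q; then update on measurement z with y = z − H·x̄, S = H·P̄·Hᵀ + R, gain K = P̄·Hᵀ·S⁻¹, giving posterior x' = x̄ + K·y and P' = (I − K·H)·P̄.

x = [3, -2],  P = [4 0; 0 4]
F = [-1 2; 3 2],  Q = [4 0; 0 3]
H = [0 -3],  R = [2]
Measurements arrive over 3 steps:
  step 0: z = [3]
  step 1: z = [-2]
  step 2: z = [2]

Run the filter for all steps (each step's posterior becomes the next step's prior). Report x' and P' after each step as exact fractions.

step 0: x' = [-3695/497, -485/497], P' = [11784/497 8/497; 8/497 110/497]
step 1: x' = [-2484655/973741, 624388/973741], P' = [5750740/973741 -69760/973741; -69760/973741 216166/973741]
step 2: x' = [207862359/98859265, -68128588/98859265], P' = [2909588816/494296325 -33333192/494296325; -33333192/494296325 109410854/494296325]

step 0: x̄ = F·x = [-7, 5]
step 0: P̄ = F·P·Fᵀ + Q = [24 4; 4 55]
step 0: y = z − H·x̄ = [18]
step 0: S = H·P̄·Hᵀ + R = [497]
step 0: K = P̄·Hᵀ·S⁻¹ = [-12/497; -165/497]
step 0: x' = x̄ + K·y = [-3695/497, -485/497]
step 0: P' = (I − K·H)·P̄ = [11784/497 8/497; 8/497 110/497]
step 1: x̄ = F·x = [2725/497, -12055/497]
step 1: P̄ = F·P·Fᵀ + Q = [14180/497 -34880/497; -34880/497 108083/497]
step 1: y = z − H·x̄ = [-37159/497]
step 1: S = H·P̄·Hᵀ + R = [973741/497]
step 1: K = P̄·Hᵀ·S⁻¹ = [104640/973741; -324249/973741]
step 1: x' = x̄ + K·y = [-2484655/973741, 624388/973741]
step 1: P' = (I − K·H)·P̄ = [5750740/973741 -69760/973741; -69760/973741 216166/973741]
step 2: x̄ = F·x = [3733431/973741, -6205189/973741]
step 2: P̄ = F·P·Fᵀ + Q = [10789408/973741 -16666596/973741; -16666596/973741 54705427/973741]
step 2: y = z − H·x̄ = [-16668085/973741]
step 2: S = H·P̄·Hᵀ + R = [494296325/973741]
step 2: K = P̄·Hᵀ·S⁻¹ = [49999788/494296325; -164116281/494296325]
step 2: x' = x̄ + K·y = [207862359/98859265, -68128588/98859265]
step 2: P' = (I − K·H)·P̄ = [2909588816/494296325 -33333192/494296325; -33333192/494296325 109410854/494296325]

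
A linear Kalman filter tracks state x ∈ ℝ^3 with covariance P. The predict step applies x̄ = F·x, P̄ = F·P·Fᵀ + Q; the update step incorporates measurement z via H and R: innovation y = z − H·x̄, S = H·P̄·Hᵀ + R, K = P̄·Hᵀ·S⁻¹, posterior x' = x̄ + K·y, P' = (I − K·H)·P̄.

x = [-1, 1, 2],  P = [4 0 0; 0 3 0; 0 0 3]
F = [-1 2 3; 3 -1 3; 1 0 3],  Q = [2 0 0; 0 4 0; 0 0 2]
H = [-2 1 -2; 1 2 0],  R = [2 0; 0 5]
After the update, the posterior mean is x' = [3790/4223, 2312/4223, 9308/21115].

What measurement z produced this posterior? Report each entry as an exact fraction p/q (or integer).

z = [-2, 2]

x̄ = F·x = [9, 2, 5]
P̄ = F·P·Fᵀ + Q = [45 9 23; 9 70 39; 23 39 33]
S = H·P̄·Hᵀ + R = [376 -179; -179 366]
K = P̄·Hᵀ·S⁻¹ = [-7041/21115 191/21115; 3431/21115 10274/21115; -8639/105575 24909/105575]
x' − x̄ = [-34217/4223, -6134/4223, -96267/21115] = K·y
y = (KᵀK)⁻¹·Kᵀ·(x' − x̄) = [24, -11]
z = y + H·x̄ = [24, -11] + [-26, 13] = [-2, 2]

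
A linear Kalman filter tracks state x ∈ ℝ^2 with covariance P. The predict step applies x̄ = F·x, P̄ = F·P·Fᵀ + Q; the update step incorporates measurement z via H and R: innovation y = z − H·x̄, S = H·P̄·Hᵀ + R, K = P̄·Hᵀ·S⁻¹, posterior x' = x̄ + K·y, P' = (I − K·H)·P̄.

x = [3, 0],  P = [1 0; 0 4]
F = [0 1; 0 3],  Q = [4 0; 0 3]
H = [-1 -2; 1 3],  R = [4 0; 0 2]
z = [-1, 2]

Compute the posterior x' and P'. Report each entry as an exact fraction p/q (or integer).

x' = [62/581, 345/581]
P' = [1864/581 -648/581; -648/581 330/581]

x̄ = F·x = [0, 0]
P̄ = F·P·Fᵀ + Q = [8 12; 12 39]
y = z − H·x̄ = [-1, 2]
S = H·P̄·Hᵀ + R = [216 -302; -302 433]
K = P̄·Hᵀ·S⁻¹ = [-142/581 -40/581; -3/581 171/581]
x' = x̄ + K·y = [62/581, 345/581]
P' = (I − K·H)·P̄ = [1864/581 -648/581; -648/581 330/581]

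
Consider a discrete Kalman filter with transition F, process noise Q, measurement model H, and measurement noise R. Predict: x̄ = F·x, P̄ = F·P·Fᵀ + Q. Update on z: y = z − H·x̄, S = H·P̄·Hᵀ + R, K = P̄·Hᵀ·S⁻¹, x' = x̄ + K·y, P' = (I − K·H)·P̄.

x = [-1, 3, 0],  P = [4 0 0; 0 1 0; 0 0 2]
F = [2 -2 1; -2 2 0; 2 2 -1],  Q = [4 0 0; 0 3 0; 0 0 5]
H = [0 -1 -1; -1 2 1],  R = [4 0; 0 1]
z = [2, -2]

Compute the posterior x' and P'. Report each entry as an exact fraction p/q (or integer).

x̄ = F·x = [-8, 8, 4]
P̄ = F·P·Fᵀ + Q = [26 -20 10; -20 23 -12; 10 -12 27]
y = z − H·x̄ = [14, -30]
S = H·P̄·Hᵀ + R = [30 -47; -47 158]
K = P̄·Hᵀ·S⁻¹ = [-1052/2531 -1210/2531; 800/2531 1103/2531; -2699/2531 -915/2531]
x' = x̄ + K·y = [1324/2531, -1642/2531, -212/2531]
P' = (I − K·H)·P̄ = [8566/2531 3148/2531 1060/2531; 3148/2531 7451/2531 -10651/2531; 1060/2531 -10651/2531 21447/2531]

x' = [1324/2531, -1642/2531, -212/2531]
P' = [8566/2531 3148/2531 1060/2531; 3148/2531 7451/2531 -10651/2531; 1060/2531 -10651/2531 21447/2531]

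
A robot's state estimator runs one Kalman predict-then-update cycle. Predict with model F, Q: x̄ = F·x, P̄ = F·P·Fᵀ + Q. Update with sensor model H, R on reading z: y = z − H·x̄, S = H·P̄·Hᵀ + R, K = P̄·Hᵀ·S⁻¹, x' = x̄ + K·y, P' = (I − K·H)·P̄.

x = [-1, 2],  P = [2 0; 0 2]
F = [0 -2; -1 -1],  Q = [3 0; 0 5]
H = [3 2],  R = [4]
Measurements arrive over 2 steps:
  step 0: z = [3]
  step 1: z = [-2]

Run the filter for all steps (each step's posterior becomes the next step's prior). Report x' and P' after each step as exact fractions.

step 0: x̄ = F·x = [-4, -1]
step 0: P̄ = F·P·Fᵀ + Q = [11 4; 4 9]
step 0: y = z − H·x̄ = [17]
step 0: S = H·P̄·Hᵀ + R = [187]
step 0: K = P̄·Hᵀ·S⁻¹ = [41/187; 30/187]
step 0: x' = x̄ + K·y = [-3/11, 19/11]
step 0: P' = (I − K·H)·P̄ = [376/187 -482/187; -482/187 783/187]
step 1: x̄ = F·x = [-38/11, -16/11]
step 1: P̄ = F·P·Fᵀ + Q = [3693/187 602/187; 602/187 1130/187]
step 1: y = z − H·x̄ = [124/11]
step 1: S = H·P̄·Hᵀ + R = [45729/187]
step 1: K = P̄·Hᵀ·S⁻¹ = [12283/45729; 4066/45729]
step 1: x' = x̄ + K·y = [-19510/45729, -20680/45729]
step 1: P' = (I − K·H)·P̄ = [96284/45729 -119860/45729; -119860/45729 187922/45729]

step 0: x' = [-3/11, 19/11], P' = [376/187 -482/187; -482/187 783/187]
step 1: x' = [-19510/45729, -20680/45729], P' = [96284/45729 -119860/45729; -119860/45729 187922/45729]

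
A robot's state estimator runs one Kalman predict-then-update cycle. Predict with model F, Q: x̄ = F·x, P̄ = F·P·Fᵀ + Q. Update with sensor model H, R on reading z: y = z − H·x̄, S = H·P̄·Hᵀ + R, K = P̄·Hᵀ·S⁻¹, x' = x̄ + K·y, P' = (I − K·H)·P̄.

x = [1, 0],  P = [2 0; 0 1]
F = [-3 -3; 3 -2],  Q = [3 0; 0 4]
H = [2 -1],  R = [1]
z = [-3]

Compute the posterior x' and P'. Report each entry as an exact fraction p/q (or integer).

x' = [-51/65, 19/13]
P' = [222/65 84/13; 84/13 514/39]

x̄ = F·x = [-3, 3]
P̄ = F·P·Fᵀ + Q = [30 -12; -12 26]
y = z − H·x̄ = [6]
S = H·P̄·Hᵀ + R = [195]
K = P̄·Hᵀ·S⁻¹ = [24/65; -10/39]
x' = x̄ + K·y = [-51/65, 19/13]
P' = (I − K·H)·P̄ = [222/65 84/13; 84/13 514/39]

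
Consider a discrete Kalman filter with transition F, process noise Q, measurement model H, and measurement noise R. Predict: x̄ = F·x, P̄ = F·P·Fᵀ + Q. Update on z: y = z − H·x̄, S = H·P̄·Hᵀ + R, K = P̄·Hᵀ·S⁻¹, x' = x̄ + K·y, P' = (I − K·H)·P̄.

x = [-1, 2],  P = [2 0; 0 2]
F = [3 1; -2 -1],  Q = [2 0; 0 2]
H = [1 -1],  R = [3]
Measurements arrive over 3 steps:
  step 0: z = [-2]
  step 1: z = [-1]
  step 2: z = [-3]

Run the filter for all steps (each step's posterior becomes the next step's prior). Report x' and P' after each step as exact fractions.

step 0: x̄ = F·x = [-1, 0]
step 0: P̄ = F·P·Fᵀ + Q = [22 -14; -14 12]
step 0: y = z − H·x̄ = [-1]
step 0: S = H·P̄·Hᵀ + R = [65]
step 0: K = P̄·Hᵀ·S⁻¹ = [36/65; -2/5]
step 0: x' = x̄ + K·y = [-101/65, 2/5]
step 0: P' = (I − K·H)·P̄ = [134/65 2/5; 2/5 8/5]
step 1: x̄ = F·x = [-277/65, 176/65]
step 1: P̄ = F·P·Fᵀ + Q = [1596/65 -1038/65; -1038/65 874/65]
step 1: y = z − H·x̄ = [388/65]
step 1: S = H·P̄·Hᵀ + R = [4741/65]
step 1: K = P̄·Hᵀ·S⁻¹ = [2634/4741; -1912/4741]
step 1: x' = x̄ + K·y = [-4481/4741, 1424/4741]
step 1: P' = (I − K·H)·P̄ = [9672/4741 1770/4741; 1770/4741 7506/4741]
step 2: x̄ = F·x = [-12019/4741, 7538/4741]
step 2: P̄ = F·P·Fᵀ + Q = [114656/4741 -74388/4741; -74388/4741 62756/4741]
step 2: y = z − H·x̄ = [5334/4741]
step 2: S = H·P̄·Hᵀ + R = [340411/4741]
step 2: K = P̄·Hᵀ·S⁻¹ = [189044/340411; -56/139]
step 2: x' = x̄ + K·y = [-650293/340411, 158/139]
step 2: P' = (I − K·H)·P̄ = [694480/340411 52/139; 52/139 220/139]

step 0: x' = [-101/65, 2/5], P' = [134/65 2/5; 2/5 8/5]
step 1: x' = [-4481/4741, 1424/4741], P' = [9672/4741 1770/4741; 1770/4741 7506/4741]
step 2: x' = [-650293/340411, 158/139], P' = [694480/340411 52/139; 52/139 220/139]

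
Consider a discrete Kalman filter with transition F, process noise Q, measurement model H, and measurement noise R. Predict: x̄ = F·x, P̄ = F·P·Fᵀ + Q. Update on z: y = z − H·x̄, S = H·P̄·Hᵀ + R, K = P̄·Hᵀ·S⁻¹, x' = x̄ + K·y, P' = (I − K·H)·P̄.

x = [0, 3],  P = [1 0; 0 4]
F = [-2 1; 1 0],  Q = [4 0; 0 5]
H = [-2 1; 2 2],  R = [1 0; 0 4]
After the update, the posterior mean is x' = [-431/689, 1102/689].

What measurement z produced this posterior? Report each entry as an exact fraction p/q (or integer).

z = [3, 2]

x̄ = F·x = [3, 0]
P̄ = F·P·Fᵀ + Q = [12 -2; -2 6]
S = H·P̄·Hᵀ + R = [63 -32; -32 60]
K = P̄·Hᵀ·S⁻¹ = [-230/689 107/689; 214/689 206/689]
x' − x̄ = [-2498/689, 1102/689] = K·y
y = (KᵀK)⁻¹·Kᵀ·(x' − x̄) = [9, -4]
z = y + H·x̄ = [9, -4] + [-6, 6] = [3, 2]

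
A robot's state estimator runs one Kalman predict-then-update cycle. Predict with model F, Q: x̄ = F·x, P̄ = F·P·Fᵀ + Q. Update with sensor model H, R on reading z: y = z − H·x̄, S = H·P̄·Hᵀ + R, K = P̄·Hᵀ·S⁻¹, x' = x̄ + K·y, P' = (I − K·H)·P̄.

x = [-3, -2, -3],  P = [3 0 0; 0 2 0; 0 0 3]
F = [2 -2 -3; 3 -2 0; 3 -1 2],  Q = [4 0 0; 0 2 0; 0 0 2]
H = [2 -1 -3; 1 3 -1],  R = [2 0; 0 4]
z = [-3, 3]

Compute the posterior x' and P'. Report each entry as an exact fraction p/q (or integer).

x' = [-7715/130314, 156203/130314, 10850/21719]
P' = [254825/65157 -1607/65157 55284/21719; -1607/65157 22292/65157 -1237/21719; 55284/21719 -1237/21719 40533/21719]

x̄ = F·x = [7, -5, -13]
P̄ = F·P·Fᵀ + Q = [51 26 4; 26 37 31; 4 31 43]
y = z − H·x̄ = [-61, -2]
S = H·P̄·Hᵀ + R = [664 -18; -18 393]
K = P̄·Hᵀ·S⁻¹ = [4567/43438 21038/65157; -4791/43438 17245/65157; -4897/21719 2760/21719]
x' = x̄ + K·y = [-7715/130314, 156203/130314, 10850/21719]
P' = (I − K·H)·P̄ = [254825/65157 -1607/65157 55284/21719; -1607/65157 22292/65157 -1237/21719; 55284/21719 -1237/21719 40533/21719]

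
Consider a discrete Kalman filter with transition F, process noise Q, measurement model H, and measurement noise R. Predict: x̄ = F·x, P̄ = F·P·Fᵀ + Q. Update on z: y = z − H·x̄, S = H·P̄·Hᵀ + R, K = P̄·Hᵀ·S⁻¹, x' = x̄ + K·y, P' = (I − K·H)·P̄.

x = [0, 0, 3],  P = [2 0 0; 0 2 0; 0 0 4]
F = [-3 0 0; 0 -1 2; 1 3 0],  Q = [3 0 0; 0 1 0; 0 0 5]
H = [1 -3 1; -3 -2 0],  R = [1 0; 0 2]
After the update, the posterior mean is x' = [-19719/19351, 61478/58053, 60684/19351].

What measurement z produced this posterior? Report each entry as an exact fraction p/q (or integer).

x̄ = F·x = [0, 6, 0]
P̄ = F·P·Fᵀ + Q = [21 0 -6; 0 19 -6; -6 -6 25]
S = H·P̄·Hᵀ + R = [242 81; 81 267]
K = P̄·Hᵀ·S⁻¹ = [3036/19351 -5487/19351; -4581/19351 -4093/58053; 2483/19351 1421/19351]
x' − x̄ = [-19719/19351, -286840/58053, 60684/19351] = K·y
y = (KᵀK)⁻¹·Kᵀ·(x' − x̄) = [17, 13]
z = y + H·x̄ = [17, 13] + [-18, -12] = [-1, 1]

z = [-1, 1]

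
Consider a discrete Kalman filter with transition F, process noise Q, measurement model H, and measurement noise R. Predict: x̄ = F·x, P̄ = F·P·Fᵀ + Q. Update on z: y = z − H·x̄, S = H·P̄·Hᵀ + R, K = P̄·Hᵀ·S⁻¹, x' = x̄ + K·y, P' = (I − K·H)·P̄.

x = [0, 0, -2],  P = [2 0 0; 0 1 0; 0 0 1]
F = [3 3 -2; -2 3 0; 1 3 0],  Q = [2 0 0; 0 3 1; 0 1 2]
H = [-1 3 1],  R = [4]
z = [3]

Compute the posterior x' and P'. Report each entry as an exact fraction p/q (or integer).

x̄ = F·x = [4, 0, 0]
P̄ = F·P·Fᵀ + Q = [33 -3 15; -3 20 6; 15 6 13]
y = z − H·x̄ = [7]
S = H·P̄·Hᵀ + R = [254]
K = P̄·Hᵀ·S⁻¹ = [-27/254; 69/254; 8/127]
x' = x̄ + K·y = [827/254, 483/254, 56/127]
P' = (I − K·H)·P̄ = [7653/254 1101/254 2121/127; 1101/254 319/254 210/127; 2121/127 210/127 1523/127]

x' = [827/254, 483/254, 56/127]
P' = [7653/254 1101/254 2121/127; 1101/254 319/254 210/127; 2121/127 210/127 1523/127]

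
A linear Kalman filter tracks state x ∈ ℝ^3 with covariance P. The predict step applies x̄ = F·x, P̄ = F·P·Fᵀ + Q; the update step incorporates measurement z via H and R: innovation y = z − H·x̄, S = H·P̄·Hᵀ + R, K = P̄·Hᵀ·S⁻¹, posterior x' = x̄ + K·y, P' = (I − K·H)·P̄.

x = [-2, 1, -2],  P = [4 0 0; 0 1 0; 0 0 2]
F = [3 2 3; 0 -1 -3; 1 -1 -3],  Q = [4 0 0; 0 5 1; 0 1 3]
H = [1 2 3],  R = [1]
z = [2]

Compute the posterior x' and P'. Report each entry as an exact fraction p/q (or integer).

x' = [-5036/505, 1909/505, 149/101]
P' = [31306/505 -9924/505 -764/101; -9924/505 4376/505 84/101; -764/101 84/101 206/101]

x̄ = F·x = [-10, 5, 3]
P̄ = F·P·Fᵀ + Q = [62 -20 -8; -20 24 20; -8 20 26]
y = z − H·x̄ = [-7]
S = H·P̄·Hᵀ + R = [505]
K = P̄·Hᵀ·S⁻¹ = [-2/505; 88/505; 22/101]
x' = x̄ + K·y = [-5036/505, 1909/505, 149/101]
P' = (I − K·H)·P̄ = [31306/505 -9924/505 -764/101; -9924/505 4376/505 84/101; -764/101 84/101 206/101]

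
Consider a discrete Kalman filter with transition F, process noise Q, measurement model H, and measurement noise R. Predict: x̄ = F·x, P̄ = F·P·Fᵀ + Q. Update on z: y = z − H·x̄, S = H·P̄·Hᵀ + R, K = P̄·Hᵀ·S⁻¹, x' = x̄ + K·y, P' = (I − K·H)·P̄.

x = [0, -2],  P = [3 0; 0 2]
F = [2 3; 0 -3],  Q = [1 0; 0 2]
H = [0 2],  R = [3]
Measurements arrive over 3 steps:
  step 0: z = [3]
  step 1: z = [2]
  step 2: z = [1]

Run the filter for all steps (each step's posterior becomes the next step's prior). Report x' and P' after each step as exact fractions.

step 0: x̄ = F·x = [-6, 6]
step 0: P̄ = F·P·Fᵀ + Q = [31 -18; -18 20]
step 0: y = z − H·x̄ = [-9]
step 0: S = H·P̄·Hᵀ + R = [83]
step 0: K = P̄·Hᵀ·S⁻¹ = [-36/83; 40/83]
step 0: x' = x̄ + K·y = [-174/83, 138/83]
step 0: P' = (I − K·H)·P̄ = [1277/83 -54/83; -54/83 60/83]
step 1: x̄ = F·x = [66/83, -414/83]
step 1: P̄ = F·P·Fᵀ + Q = [5083/83 -216/83; -216/83 706/83]
step 1: y = z − H·x̄ = [994/83]
step 1: S = H·P̄·Hᵀ + R = [3073/83]
step 1: K = P̄·Hᵀ·S⁻¹ = [-432/3073; 1412/3073]
step 1: x' = x̄ + K·y = [-390/439, 226/439]
step 1: P' = (I − K·H)·P̄ = [185945/3073 -648/3073; -648/3073 2118/3073]
step 2: x̄ = F·x = [-102/439, -678/439]
step 2: P̄ = F·P·Fᵀ + Q = [758139/3073 -15174/3073; -15174/3073 25208/3073]
step 2: y = z − H·x̄ = [1795/439]
step 2: S = H·P̄·Hᵀ + R = [110051/3073]
step 2: K = P̄·Hᵀ·S⁻¹ = [-30348/110051; 50416/110051]
step 2: x' = x̄ + K·y = [-149658/110051, 36178/110051]
step 2: P' = (I − K·H)·P̄ = [26850945/110051 -45522/110051; -45522/110051 75624/110051]

step 0: x' = [-174/83, 138/83], P' = [1277/83 -54/83; -54/83 60/83]
step 1: x' = [-390/439, 226/439], P' = [185945/3073 -648/3073; -648/3073 2118/3073]
step 2: x' = [-149658/110051, 36178/110051], P' = [26850945/110051 -45522/110051; -45522/110051 75624/110051]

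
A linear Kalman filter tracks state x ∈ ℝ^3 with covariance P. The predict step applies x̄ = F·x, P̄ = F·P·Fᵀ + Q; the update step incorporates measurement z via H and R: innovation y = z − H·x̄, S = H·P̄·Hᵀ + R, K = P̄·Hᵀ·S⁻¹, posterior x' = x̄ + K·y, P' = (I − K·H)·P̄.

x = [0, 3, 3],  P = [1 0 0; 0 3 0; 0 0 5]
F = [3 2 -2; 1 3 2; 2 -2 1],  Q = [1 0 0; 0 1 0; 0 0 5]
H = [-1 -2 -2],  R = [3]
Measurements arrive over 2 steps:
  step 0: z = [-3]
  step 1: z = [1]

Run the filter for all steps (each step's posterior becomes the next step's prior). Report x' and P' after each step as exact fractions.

step 0: x̄ = F·x = [0, 15, -3]
step 0: P̄ = F·P·Fᵀ + Q = [42 1 -16; 1 49 -6; -16 -6 26]
step 0: y = z − H·x̄ = [21]
step 0: S = H·P̄·Hᵀ + R = [237]
step 0: K = P̄·Hᵀ·S⁻¹ = [-4/79; -29/79; -8/79]
step 0: x' = x̄ + K·y = [-84/79, 576/79, -405/79]
step 0: P' = (I − K·H)·P̄ = [3270/79 -269/79 -1360/79; -269/79 1348/79 -1170/79; -1360/79 -1170/79 1862/79]
step 1: x̄ = F·x = [1710/79, 834/79, -1725/79]
step 1: P̄ = F·P·Fᵀ + Q = [64801/79 4391/79 5382/79; 4391/79 1835/79 -4530/79; 5382/79 -4530/79 22121/79]
step 1: y = z − H·x̄ = [7/79]
step 1: S = H·P̄·Hᵀ + R = [163714/79]
step 1: K = P̄·Hᵀ·S⁻¹ = [-84347/163714; 999/163714; -20282/81857]
step 1: x' = x̄ + K·y = [3536209/163714, 1728411/163714, -1789181/81857]
step 1: P' = (I − K·H)·P̄ = [44233095/163714 10166213/163714 -16078120/81857; 10166213/163714 3790091/163714 -4437348/81857; -16078120/81857 -4437348/81857 12506831/81857]

step 0: x' = [-84/79, 576/79, -405/79], P' = [3270/79 -269/79 -1360/79; -269/79 1348/79 -1170/79; -1360/79 -1170/79 1862/79]
step 1: x' = [3536209/163714, 1728411/163714, -1789181/81857], P' = [44233095/163714 10166213/163714 -16078120/81857; 10166213/163714 3790091/163714 -4437348/81857; -16078120/81857 -4437348/81857 12506831/81857]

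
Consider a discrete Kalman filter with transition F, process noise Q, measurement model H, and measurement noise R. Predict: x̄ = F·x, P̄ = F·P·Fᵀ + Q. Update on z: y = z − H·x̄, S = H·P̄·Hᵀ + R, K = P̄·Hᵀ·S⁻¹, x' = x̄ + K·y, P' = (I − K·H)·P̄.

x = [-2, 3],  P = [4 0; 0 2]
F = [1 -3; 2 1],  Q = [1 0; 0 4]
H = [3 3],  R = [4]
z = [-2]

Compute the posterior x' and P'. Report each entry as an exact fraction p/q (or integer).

x̄ = F·x = [-11, -1]
P̄ = F·P·Fᵀ + Q = [23 2; 2 22]
y = z − H·x̄ = [34]
S = H·P̄·Hᵀ + R = [445]
K = P̄·Hᵀ·S⁻¹ = [15/89; 72/445]
x' = x̄ + K·y = [-469/89, 2003/445]
P' = (I − K·H)·P̄ = [922/89 -902/89; -902/89 4606/445]

x' = [-469/89, 2003/445]
P' = [922/89 -902/89; -902/89 4606/445]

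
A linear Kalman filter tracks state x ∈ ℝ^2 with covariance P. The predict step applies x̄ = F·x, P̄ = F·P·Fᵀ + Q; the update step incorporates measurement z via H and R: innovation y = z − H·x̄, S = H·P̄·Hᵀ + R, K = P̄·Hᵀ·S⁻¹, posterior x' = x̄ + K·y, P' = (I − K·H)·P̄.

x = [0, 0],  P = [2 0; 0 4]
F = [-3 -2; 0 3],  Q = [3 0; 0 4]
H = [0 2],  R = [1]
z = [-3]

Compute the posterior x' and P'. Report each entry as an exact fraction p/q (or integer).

x̄ = F·x = [0, 0]
P̄ = F·P·Fᵀ + Q = [37 -24; -24 40]
y = z − H·x̄ = [-3]
S = H·P̄·Hᵀ + R = [161]
K = P̄·Hᵀ·S⁻¹ = [-48/161; 80/161]
x' = x̄ + K·y = [144/161, -240/161]
P' = (I − K·H)·P̄ = [3653/161 -24/161; -24/161 40/161]

x' = [144/161, -240/161]
P' = [3653/161 -24/161; -24/161 40/161]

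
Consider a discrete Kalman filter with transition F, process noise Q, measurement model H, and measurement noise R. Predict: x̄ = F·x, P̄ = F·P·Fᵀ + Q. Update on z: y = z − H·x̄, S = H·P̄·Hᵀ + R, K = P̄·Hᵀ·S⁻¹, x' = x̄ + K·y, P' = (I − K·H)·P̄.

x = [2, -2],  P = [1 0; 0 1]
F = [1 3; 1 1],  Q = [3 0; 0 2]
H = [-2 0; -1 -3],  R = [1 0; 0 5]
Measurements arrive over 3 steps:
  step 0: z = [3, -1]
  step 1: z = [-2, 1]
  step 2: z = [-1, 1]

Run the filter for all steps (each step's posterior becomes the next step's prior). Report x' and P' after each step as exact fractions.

step 0: x̄ = F·x = [-4, 0]
step 0: P̄ = F·P·Fᵀ + Q = [13 4; 4 4]
step 0: y = z − H·x̄ = [-5, -5]
step 0: S = H·P̄·Hᵀ + R = [53 50; 50 78]
step 0: K = P̄·Hᵀ·S⁻¹ = [-389/817 -25/1634; 88/817 -224/817]
step 0: x' = x̄ + K·y = [-2521/1634, 680/817]
step 0: P' = (I − K·H)·P̄ = [389/1634 -44/817; -44/817 388/817]
step 1: x̄ = F·x = [1559/1634, -27/38]
step 1: P̄ = F·P·Fᵀ + Q = [11747/1634 55/38; 55/38 99/38]
step 1: y = z − H·x̄ = [-75/817, -145/817]
step 1: S = H·P̄·Hᵀ + R = [24311/817 18842/817; 18842/817 36210/817]
step 1: K = P̄·Hᵀ·S⁻¹ = [-151682/321469 -9421/642938; 34859/321469 -85327/321469]
step 1: x' = x̄ + K·y = [321474/321469, -432937/642938]
step 1: P' = (I − K·H)·P̄ = [75841/321469 -34859/642938; -34859/642938 296043/642938]
step 2: x̄ = F·x = [-655863/642938, 210011/642938]
step 2: P̄ = F·P·Fᵀ + Q = [4535729/642938 900375/642938; 900375/642938 1663883/642938]
step 2: y = z − H·x̄ = [-977332/321469, 308554/321469]
step 2: S = H·P̄·Hᵀ + R = [9392927/321469 7236854/321469; 7236854/321469 14063808/321469]
step 2: K = P̄·Hᵀ·S⁻¹ = [-58487123/124006150 -3618427/248012300; 6732498/62003075 -32904873/124006150]
step 2: x' = x̄ + K·y = [24788664/62003075, -32013581/124006150]
step 2: P' = (I − K·H)·P̄ = [58487123/248012300 -3366249/62003075; -3366249/62003075 57085621/124006150]

step 0: x' = [-2521/1634, 680/817], P' = [389/1634 -44/817; -44/817 388/817]
step 1: x' = [321474/321469, -432937/642938], P' = [75841/321469 -34859/642938; -34859/642938 296043/642938]
step 2: x' = [24788664/62003075, -32013581/124006150], P' = [58487123/248012300 -3366249/62003075; -3366249/62003075 57085621/124006150]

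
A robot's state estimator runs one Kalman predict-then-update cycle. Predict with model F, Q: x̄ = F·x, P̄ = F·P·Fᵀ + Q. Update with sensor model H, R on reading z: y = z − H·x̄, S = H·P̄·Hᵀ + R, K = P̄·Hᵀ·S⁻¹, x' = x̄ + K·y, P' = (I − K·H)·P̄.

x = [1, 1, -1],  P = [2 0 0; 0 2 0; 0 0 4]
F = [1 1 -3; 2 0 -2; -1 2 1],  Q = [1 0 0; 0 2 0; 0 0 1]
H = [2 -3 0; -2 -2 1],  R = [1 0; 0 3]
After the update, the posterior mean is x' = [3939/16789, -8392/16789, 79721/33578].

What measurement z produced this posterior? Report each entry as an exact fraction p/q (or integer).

z = [2, 3]

x̄ = F·x = [5, 4, 0]
P̄ = F·P·Fᵀ + Q = [41 28 -10; 28 26 -12; -10 -12 15]
S = H·P̄·Hᵀ + R = [63 64; 64 598]
K = P̄·Hᵀ·S⁻¹ = [4138/16789 -4598/16789; -2738/16789 -3076/16789; 2896/16789 2693/33578]
x' − x̄ = [-80006/16789, -75548/16789, 79721/33578] = K·y
y = (KᵀK)⁻¹·Kᵀ·(x' − x̄) = [4, 21]
z = y + H·x̄ = [4, 21] + [-2, -18] = [2, 3]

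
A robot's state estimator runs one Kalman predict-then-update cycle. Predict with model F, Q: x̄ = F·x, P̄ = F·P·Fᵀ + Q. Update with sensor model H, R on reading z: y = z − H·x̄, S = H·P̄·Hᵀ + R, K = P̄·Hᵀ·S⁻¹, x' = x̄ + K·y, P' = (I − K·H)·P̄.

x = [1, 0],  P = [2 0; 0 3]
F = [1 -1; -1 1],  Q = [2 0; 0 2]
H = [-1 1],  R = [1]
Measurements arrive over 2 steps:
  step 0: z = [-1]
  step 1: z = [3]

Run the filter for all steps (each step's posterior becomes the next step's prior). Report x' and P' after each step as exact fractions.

step 0: x̄ = F·x = [1, -1]
step 0: P̄ = F·P·Fᵀ + Q = [7 -5; -5 7]
step 0: y = z − H·x̄ = [1]
step 0: S = H·P̄·Hᵀ + R = [25]
step 0: K = P̄·Hᵀ·S⁻¹ = [-12/25; 12/25]
step 0: x' = x̄ + K·y = [13/25, -13/25]
step 0: P' = (I − K·H)·P̄ = [31/25 19/25; 19/25 31/25]
step 1: x̄ = F·x = [26/25, -26/25]
step 1: P̄ = F·P·Fᵀ + Q = [74/25 -24/25; -24/25 74/25]
step 1: y = z − H·x̄ = [127/25]
step 1: S = H·P̄·Hᵀ + R = [221/25]
step 1: K = P̄·Hᵀ·S⁻¹ = [-98/221; 98/221]
step 1: x' = x̄ + K·y = [-268/221, 268/221]
step 1: P' = (I − K·H)·P̄ = [270/221 172/221; 172/221 270/221]

step 0: x' = [13/25, -13/25], P' = [31/25 19/25; 19/25 31/25]
step 1: x' = [-268/221, 268/221], P' = [270/221 172/221; 172/221 270/221]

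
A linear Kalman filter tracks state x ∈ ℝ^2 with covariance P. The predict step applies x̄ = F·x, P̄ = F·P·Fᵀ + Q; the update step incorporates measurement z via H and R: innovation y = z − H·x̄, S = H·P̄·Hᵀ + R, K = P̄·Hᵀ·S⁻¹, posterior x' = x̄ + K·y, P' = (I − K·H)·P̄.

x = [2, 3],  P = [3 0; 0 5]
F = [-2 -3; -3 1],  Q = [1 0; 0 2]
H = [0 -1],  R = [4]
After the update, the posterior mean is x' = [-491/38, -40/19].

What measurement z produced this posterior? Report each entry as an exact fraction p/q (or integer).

x̄ = F·x = [-13, -3]
P̄ = F·P·Fᵀ + Q = [58 3; 3 34]
S = H·P̄·Hᵀ + R = [38]
K = P̄·Hᵀ·S⁻¹ = [-3/38; -17/19]
x' − x̄ = [3/38, 17/19] = K·y
y = (KᵀK)⁻¹·Kᵀ·(x' − x̄) = [-1]
z = y + H·x̄ = [-1] + [3] = [2]

z = [2]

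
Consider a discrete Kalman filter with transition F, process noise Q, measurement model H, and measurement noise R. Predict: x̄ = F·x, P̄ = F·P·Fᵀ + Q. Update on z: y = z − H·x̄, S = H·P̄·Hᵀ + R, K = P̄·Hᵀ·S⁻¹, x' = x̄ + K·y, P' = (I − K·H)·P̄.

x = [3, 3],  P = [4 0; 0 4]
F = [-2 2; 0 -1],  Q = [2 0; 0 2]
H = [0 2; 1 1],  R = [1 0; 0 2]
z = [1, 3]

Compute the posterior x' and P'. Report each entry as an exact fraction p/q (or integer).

x' = [666/317, 107/317]
P' = [664/317 -78/317; -78/317 76/317]

x̄ = F·x = [0, -3]
P̄ = F·P·Fᵀ + Q = [34 -8; -8 6]
y = z − H·x̄ = [7, 6]
S = H·P̄·Hᵀ + R = [25 -4; -4 26]
K = P̄·Hᵀ·S⁻¹ = [-156/317 293/317; 152/317 -1/317]
x' = x̄ + K·y = [666/317, 107/317]
P' = (I − K·H)·P̄ = [664/317 -78/317; -78/317 76/317]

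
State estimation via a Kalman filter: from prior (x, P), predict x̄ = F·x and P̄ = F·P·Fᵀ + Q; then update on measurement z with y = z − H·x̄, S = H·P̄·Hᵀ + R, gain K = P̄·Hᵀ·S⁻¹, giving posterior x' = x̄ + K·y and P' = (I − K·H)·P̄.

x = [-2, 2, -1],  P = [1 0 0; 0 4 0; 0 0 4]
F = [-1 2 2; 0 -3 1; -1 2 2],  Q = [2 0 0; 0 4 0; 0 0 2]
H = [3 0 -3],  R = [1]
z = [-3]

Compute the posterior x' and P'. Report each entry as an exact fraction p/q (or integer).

x̄ = F·x = [4, -7, 4]
P̄ = F·P·Fᵀ + Q = [35 -16 33; -16 44 -16; 33 -16 35]
y = z − H·x̄ = [-3]
S = H·P̄·Hᵀ + R = [37]
K = P̄·Hᵀ·S⁻¹ = [6/37; 0; -6/37]
x' = x̄ + K·y = [130/37, -7, 166/37]
P' = (I − K·H)·P̄ = [1259/37 -16 1257/37; -16 44 -16; 1257/37 -16 1259/37]

x' = [130/37, -7, 166/37]
P' = [1259/37 -16 1257/37; -16 44 -16; 1257/37 -16 1259/37]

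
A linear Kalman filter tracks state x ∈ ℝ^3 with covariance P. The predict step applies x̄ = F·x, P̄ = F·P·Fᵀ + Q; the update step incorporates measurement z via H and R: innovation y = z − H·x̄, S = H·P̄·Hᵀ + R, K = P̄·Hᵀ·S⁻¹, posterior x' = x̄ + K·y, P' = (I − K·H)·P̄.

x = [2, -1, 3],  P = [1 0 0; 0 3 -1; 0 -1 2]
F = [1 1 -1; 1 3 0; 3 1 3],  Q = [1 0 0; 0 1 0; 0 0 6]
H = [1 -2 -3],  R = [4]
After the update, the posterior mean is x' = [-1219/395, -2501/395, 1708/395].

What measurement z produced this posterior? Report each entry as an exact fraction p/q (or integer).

z = [-3]

x̄ = F·x = [-2, -1, 14]
P̄ = F·P·Fᵀ + Q = [9 13 -2; 13 29 3; -2 3 30]
S = H·P̄·Hᵀ + R = [395]
K = P̄·Hᵀ·S⁻¹ = [-11/395; -54/395; -98/395]
x' − x̄ = [-429/395, -2106/395, -3822/395] = K·y
y = (KᵀK)⁻¹·Kᵀ·(x' − x̄) = [39]
z = y + H·x̄ = [39] + [-42] = [-3]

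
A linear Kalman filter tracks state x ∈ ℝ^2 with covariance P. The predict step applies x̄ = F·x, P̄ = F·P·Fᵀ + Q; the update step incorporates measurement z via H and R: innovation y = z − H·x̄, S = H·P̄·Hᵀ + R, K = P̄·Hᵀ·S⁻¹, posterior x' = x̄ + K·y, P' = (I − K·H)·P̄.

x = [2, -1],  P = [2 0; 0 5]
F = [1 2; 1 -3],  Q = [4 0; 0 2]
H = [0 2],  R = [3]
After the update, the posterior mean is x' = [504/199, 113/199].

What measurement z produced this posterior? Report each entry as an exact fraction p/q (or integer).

x̄ = F·x = [0, 5]
P̄ = F·P·Fᵀ + Q = [26 -28; -28 49]
S = H·P̄·Hᵀ + R = [199]
K = P̄·Hᵀ·S⁻¹ = [-56/199; 98/199]
x' − x̄ = [504/199, -882/199] = K·y
y = (KᵀK)⁻¹·Kᵀ·(x' − x̄) = [-9]
z = y + H·x̄ = [-9] + [10] = [1]

z = [1]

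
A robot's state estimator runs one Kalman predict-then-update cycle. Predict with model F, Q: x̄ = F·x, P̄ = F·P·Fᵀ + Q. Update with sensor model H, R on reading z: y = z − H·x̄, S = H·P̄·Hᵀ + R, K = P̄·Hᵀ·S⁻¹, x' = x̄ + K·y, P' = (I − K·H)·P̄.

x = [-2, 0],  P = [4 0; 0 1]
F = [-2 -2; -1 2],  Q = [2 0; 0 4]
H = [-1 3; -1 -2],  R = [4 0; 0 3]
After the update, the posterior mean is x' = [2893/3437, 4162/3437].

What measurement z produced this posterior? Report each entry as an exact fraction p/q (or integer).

z = [3, -3]

x̄ = F·x = [4, 2]
P̄ = F·P·Fᵀ + Q = [22 4; 4 12]
S = H·P̄·Hᵀ + R = [110 -54; -54 89]
K = P̄·Hᵀ·S⁻¹ = [-1255/3437 -1920/3437; 668/3437 -676/3437]
x' − x̄ = [-10855/3437, -2712/3437] = K·y
y = (KᵀK)⁻¹·Kᵀ·(x' − x̄) = [1, 5]
z = y + H·x̄ = [1, 5] + [2, -8] = [3, -3]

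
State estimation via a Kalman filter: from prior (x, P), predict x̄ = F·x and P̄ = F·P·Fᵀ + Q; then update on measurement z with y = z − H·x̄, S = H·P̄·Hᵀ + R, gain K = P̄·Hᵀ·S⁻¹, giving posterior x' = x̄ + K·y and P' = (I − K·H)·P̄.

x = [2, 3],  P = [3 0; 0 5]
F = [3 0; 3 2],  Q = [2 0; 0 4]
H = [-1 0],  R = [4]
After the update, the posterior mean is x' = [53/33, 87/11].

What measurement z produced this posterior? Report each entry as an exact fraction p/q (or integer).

x̄ = F·x = [6, 12]
P̄ = F·P·Fᵀ + Q = [29 27; 27 51]
S = H·P̄·Hᵀ + R = [33]
K = P̄·Hᵀ·S⁻¹ = [-29/33; -9/11]
x' − x̄ = [-145/33, -45/11] = K·y
y = (KᵀK)⁻¹·Kᵀ·(x' − x̄) = [5]
z = y + H·x̄ = [5] + [-6] = [-1]

z = [-1]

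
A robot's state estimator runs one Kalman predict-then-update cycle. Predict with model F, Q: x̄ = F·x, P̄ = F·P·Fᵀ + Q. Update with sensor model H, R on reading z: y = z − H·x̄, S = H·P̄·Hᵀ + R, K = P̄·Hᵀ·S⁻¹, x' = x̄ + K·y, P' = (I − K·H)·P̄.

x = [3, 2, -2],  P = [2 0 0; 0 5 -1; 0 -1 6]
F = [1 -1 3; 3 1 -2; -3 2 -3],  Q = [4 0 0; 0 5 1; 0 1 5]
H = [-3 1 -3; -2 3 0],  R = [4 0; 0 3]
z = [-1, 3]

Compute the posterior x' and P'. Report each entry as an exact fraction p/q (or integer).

x' = [485049/151363, 478757/151363, -290553/151363]
P' = [1894593/151363 1228008/151363 -1512921/151363; 1228008/151363 845616/151363 -964736/151363; -1512921/151363 -964736/151363 1278949/151363]

x̄ = F·x = [-5, 15, 1]
P̄ = F·P·Fᵀ + Q = [71 -40 -79; -40 56 36; -79 36 109]
y = z − H·x̄ = [-28, -52]
S = H·P̄·Hᵀ + R = [282 236; 236 1271]
K = P̄·Hᵀ·S⁻¹ = [20748/151363 -35054/151363; 13950/151363 26944/151363; -65705/151363 43878/151363]
x' = x̄ + K·y = [485049/151363, 478757/151363, -290553/151363]
P' = (I − K·H)·P̄ = [1894593/151363 1228008/151363 -1512921/151363; 1228008/151363 845616/151363 -964736/151363; -1512921/151363 -964736/151363 1278949/151363]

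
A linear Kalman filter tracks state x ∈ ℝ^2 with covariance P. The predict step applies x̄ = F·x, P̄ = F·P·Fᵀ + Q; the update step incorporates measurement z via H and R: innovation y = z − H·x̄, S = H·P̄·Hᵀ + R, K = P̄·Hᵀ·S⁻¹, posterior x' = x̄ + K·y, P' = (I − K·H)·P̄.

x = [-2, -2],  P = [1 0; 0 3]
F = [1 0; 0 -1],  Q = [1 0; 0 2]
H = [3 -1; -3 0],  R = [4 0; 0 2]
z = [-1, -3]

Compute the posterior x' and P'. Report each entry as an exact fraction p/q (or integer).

x̄ = F·x = [-2, 2]
P̄ = F·P·Fᵀ + Q = [2 0; 0 5]
y = z − H·x̄ = [7, -9]
S = H·P̄·Hᵀ + R = [27 -18; -18 20]
K = P̄·Hᵀ·S⁻¹ = [1/18 -1/4; -25/54 -5/12]
x' = x̄ + K·y = [23/36, 271/108]
P' = (I − K·H)·P̄ = [1/6 5/18; 5/18 145/54]

x' = [23/36, 271/108]
P' = [1/6 5/18; 5/18 145/54]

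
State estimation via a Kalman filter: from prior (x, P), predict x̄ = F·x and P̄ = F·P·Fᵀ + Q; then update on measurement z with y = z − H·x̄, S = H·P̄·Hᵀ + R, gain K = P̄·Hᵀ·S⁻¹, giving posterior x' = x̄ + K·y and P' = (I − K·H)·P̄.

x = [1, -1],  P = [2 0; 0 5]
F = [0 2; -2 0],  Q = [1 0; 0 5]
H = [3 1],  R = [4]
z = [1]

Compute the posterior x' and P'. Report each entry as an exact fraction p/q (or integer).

x̄ = F·x = [-2, -2]
P̄ = F·P·Fᵀ + Q = [21 0; 0 13]
y = z − H·x̄ = [9]
S = H·P̄·Hᵀ + R = [206]
K = P̄·Hᵀ·S⁻¹ = [63/206; 13/206]
x' = x̄ + K·y = [155/206, -295/206]
P' = (I − K·H)·P̄ = [357/206 -819/206; -819/206 2509/206]

x' = [155/206, -295/206]
P' = [357/206 -819/206; -819/206 2509/206]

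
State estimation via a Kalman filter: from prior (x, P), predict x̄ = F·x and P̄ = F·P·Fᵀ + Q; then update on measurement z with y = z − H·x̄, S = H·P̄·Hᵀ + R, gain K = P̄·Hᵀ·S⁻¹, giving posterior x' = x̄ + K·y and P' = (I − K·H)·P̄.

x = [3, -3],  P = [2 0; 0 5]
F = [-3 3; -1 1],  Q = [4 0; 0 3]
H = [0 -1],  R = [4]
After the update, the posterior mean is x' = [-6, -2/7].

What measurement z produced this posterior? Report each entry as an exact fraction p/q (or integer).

x̄ = F·x = [-18, -6]
P̄ = F·P·Fᵀ + Q = [67 21; 21 10]
S = H·P̄·Hᵀ + R = [14]
K = P̄·Hᵀ·S⁻¹ = [-3/2; -5/7]
x' − x̄ = [12, 40/7] = K·y
y = (KᵀK)⁻¹·Kᵀ·(x' − x̄) = [-8]
z = y + H·x̄ = [-8] + [6] = [-2]

z = [-2]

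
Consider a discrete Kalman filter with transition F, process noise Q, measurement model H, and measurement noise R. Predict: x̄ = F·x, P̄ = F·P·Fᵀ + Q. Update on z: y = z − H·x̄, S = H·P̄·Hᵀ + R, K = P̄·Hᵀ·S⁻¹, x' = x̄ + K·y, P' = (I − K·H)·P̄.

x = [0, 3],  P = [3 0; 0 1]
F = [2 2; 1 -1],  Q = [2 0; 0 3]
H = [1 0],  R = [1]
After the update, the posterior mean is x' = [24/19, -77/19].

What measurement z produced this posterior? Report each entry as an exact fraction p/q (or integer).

x̄ = F·x = [6, -3]
P̄ = F·P·Fᵀ + Q = [18 4; 4 7]
S = H·P̄·Hᵀ + R = [19]
K = P̄·Hᵀ·S⁻¹ = [18/19; 4/19]
x' − x̄ = [-90/19, -20/19] = K·y
y = (KᵀK)⁻¹·Kᵀ·(x' − x̄) = [-5]
z = y + H·x̄ = [-5] + [6] = [1]

z = [1]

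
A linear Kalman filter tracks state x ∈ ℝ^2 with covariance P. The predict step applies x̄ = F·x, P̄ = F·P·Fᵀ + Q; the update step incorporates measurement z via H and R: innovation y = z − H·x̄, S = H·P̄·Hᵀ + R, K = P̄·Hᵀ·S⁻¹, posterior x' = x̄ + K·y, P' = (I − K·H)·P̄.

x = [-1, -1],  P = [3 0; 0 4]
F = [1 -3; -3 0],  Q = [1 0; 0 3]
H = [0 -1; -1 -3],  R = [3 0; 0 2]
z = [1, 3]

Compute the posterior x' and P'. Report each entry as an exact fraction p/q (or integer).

x̄ = F·x = [2, 3]
P̄ = F·P·Fᵀ + Q = [40 -9; -9 30]
y = z − H·x̄ = [4, 14]
S = H·P̄·Hᵀ + R = [33 81; 81 258]
K = P̄·Hᵀ·S⁻¹ = [375/217 -386/651; -131/217 -27/217]
x' = x̄ + K·y = [398/651, -251/217]
P' = (I − K·H)·P̄ = [10897/651 -1125/217; -1125/217 393/217]

x' = [398/651, -251/217]
P' = [10897/651 -1125/217; -1125/217 393/217]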